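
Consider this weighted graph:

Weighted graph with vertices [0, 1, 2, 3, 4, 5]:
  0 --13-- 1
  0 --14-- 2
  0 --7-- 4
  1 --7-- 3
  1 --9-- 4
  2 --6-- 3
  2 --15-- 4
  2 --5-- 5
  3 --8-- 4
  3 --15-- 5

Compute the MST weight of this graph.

Applying Kruskal's algorithm (sort edges by weight, add if no cycle):
  Add (2,5) w=5
  Add (2,3) w=6
  Add (0,4) w=7
  Add (1,3) w=7
  Add (3,4) w=8
  Skip (1,4) w=9 (creates cycle)
  Skip (0,1) w=13 (creates cycle)
  Skip (0,2) w=14 (creates cycle)
  Skip (2,4) w=15 (creates cycle)
  Skip (3,5) w=15 (creates cycle)
MST weight = 33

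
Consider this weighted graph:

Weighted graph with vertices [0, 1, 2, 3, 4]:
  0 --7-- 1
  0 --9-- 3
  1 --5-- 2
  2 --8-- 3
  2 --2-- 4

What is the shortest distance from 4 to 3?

Using Dijkstra's algorithm from vertex 4:
Shortest path: 4 -> 2 -> 3
Total weight: 2 + 8 = 10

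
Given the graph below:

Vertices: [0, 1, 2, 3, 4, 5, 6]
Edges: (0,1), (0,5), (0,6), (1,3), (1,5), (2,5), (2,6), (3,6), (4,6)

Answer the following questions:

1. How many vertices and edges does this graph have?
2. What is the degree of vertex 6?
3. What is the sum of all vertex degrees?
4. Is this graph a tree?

Count: 7 vertices, 9 edges.
Vertex 6 has neighbors [0, 2, 3, 4], degree = 4.
Handshaking lemma: 2 * 9 = 18.
A tree on 7 vertices has 6 edges. This graph has 9 edges (3 extra). Not a tree.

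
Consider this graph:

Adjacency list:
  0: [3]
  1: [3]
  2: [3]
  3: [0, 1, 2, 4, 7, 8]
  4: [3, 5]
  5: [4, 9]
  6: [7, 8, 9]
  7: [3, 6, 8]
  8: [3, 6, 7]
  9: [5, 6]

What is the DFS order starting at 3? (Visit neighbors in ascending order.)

DFS from vertex 3 (neighbors processed in ascending order):
Visit order: 3, 0, 1, 2, 4, 5, 9, 6, 7, 8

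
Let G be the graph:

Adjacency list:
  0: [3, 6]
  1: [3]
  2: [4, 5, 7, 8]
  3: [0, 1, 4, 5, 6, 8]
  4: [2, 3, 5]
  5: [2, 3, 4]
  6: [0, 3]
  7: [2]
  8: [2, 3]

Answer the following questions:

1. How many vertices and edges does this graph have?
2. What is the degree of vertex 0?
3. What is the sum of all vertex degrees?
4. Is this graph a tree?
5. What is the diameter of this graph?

Count: 9 vertices, 12 edges.
Vertex 0 has neighbors [3, 6], degree = 2.
Handshaking lemma: 2 * 12 = 24.
A tree on 9 vertices has 8 edges. This graph has 12 edges (4 extra). Not a tree.
Diameter (longest shortest path) = 4.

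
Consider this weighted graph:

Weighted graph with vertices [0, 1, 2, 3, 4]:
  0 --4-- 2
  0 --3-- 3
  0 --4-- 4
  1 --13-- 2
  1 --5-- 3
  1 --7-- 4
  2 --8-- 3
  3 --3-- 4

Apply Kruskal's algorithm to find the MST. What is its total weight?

Applying Kruskal's algorithm (sort edges by weight, add if no cycle):
  Add (0,3) w=3
  Add (3,4) w=3
  Skip (0,4) w=4 (creates cycle)
  Add (0,2) w=4
  Add (1,3) w=5
  Skip (1,4) w=7 (creates cycle)
  Skip (2,3) w=8 (creates cycle)
  Skip (1,2) w=13 (creates cycle)
MST weight = 15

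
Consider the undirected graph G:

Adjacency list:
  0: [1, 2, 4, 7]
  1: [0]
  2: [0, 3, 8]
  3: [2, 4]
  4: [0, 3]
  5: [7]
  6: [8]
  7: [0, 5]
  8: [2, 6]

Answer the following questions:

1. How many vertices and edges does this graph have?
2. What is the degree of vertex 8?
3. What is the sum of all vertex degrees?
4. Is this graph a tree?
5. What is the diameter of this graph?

Count: 9 vertices, 9 edges.
Vertex 8 has neighbors [2, 6], degree = 2.
Handshaking lemma: 2 * 9 = 18.
A tree on 9 vertices has 8 edges. This graph has 9 edges (1 extra). Not a tree.
Diameter (longest shortest path) = 5.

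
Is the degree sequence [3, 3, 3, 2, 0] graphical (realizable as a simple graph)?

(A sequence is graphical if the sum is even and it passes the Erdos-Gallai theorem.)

Sum of degrees = 11. Sum is odd, so the sequence is NOT graphical.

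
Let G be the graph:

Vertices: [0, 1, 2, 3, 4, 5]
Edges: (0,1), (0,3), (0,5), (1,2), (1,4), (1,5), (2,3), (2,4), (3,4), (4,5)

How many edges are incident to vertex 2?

Vertex 2 has neighbors [1, 3, 4], so deg(2) = 3.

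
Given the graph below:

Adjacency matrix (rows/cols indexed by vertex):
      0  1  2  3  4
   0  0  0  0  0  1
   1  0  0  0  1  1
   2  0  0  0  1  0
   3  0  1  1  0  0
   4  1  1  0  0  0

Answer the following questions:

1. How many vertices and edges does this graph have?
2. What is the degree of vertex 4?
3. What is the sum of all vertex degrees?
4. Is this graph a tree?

Count: 5 vertices, 4 edges.
Vertex 4 has neighbors [0, 1], degree = 2.
Handshaking lemma: 2 * 4 = 8.
A graph is a tree iff it is connected and has exactly n-1 edges. This graph is connected (all 5 vertices in one component) and has 5-1 = 4 edges. It is a tree.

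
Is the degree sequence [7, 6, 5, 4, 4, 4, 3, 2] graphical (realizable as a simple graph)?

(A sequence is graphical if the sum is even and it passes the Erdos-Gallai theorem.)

Sum of degrees = 35. Sum is odd, so the sequence is NOT graphical.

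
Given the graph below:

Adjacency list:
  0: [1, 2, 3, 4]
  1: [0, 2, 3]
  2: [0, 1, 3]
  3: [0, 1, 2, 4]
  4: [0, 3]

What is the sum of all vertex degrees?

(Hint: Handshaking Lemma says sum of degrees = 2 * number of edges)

Count edges: 8 edges.
By Handshaking Lemma: sum of degrees = 2 * 8 = 16.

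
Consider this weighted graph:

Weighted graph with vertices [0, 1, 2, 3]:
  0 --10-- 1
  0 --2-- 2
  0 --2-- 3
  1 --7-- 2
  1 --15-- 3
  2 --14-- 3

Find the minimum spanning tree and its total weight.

Applying Kruskal's algorithm (sort edges by weight, add if no cycle):
  Add (0,3) w=2
  Add (0,2) w=2
  Add (1,2) w=7
  Skip (0,1) w=10 (creates cycle)
  Skip (2,3) w=14 (creates cycle)
  Skip (1,3) w=15 (creates cycle)
MST weight = 11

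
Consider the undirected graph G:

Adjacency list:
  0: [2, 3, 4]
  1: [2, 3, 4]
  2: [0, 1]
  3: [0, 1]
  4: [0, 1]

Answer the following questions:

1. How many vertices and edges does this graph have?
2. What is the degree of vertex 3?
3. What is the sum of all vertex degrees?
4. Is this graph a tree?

Count: 5 vertices, 6 edges.
Vertex 3 has neighbors [0, 1], degree = 2.
Handshaking lemma: 2 * 6 = 12.
A tree on 5 vertices has 4 edges. This graph has 6 edges (2 extra). Not a tree.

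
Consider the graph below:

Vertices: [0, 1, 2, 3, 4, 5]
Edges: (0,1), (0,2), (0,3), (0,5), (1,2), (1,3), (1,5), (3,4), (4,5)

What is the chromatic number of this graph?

The graph has a maximum clique of size 3 (lower bound on chromatic number).
A valid 3-coloring: {0: 0, 1: 1, 2: 2, 3: 2, 4: 0, 5: 2}.
Chromatic number = 3.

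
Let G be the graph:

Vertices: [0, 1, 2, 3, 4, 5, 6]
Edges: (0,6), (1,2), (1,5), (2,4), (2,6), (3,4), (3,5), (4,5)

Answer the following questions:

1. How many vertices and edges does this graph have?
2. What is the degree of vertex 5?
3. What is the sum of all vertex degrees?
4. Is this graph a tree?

Count: 7 vertices, 8 edges.
Vertex 5 has neighbors [1, 3, 4], degree = 3.
Handshaking lemma: 2 * 8 = 16.
A tree on 7 vertices has 6 edges. This graph has 8 edges (2 extra). Not a tree.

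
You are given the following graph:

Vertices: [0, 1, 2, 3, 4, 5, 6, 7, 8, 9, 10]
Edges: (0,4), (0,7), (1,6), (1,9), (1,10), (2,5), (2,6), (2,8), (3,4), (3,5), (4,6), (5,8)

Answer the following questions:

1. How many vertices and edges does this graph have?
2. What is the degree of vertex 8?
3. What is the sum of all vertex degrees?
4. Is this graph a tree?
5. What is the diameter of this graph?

Count: 11 vertices, 12 edges.
Vertex 8 has neighbors [2, 5], degree = 2.
Handshaking lemma: 2 * 12 = 24.
A tree on 11 vertices has 10 edges. This graph has 12 edges (2 extra). Not a tree.
Diameter (longest shortest path) = 5.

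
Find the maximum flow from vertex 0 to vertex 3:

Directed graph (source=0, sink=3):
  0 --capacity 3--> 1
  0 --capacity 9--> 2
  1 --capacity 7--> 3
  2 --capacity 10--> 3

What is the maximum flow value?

Computing max flow:
  Flow on (0->1): 3/3
  Flow on (0->2): 9/9
  Flow on (1->3): 3/7
  Flow on (2->3): 9/10
Maximum flow = 12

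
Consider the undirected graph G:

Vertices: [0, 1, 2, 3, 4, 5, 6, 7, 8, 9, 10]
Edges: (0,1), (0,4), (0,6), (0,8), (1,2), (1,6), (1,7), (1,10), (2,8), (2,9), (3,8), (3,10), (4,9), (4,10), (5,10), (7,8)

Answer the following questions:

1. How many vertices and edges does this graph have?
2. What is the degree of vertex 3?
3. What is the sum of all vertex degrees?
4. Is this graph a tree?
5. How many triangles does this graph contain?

Count: 11 vertices, 16 edges.
Vertex 3 has neighbors [8, 10], degree = 2.
Handshaking lemma: 2 * 16 = 32.
A tree on 11 vertices has 10 edges. This graph has 16 edges (6 extra). Not a tree.
Number of triangles = 1.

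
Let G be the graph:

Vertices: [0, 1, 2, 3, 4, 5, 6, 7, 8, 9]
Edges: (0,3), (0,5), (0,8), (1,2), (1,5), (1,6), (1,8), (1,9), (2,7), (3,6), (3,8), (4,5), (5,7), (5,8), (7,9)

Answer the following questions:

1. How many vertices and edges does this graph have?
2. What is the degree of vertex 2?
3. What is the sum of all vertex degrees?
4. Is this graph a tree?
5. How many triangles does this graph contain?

Count: 10 vertices, 15 edges.
Vertex 2 has neighbors [1, 7], degree = 2.
Handshaking lemma: 2 * 15 = 30.
A tree on 10 vertices has 9 edges. This graph has 15 edges (6 extra). Not a tree.
Number of triangles = 3.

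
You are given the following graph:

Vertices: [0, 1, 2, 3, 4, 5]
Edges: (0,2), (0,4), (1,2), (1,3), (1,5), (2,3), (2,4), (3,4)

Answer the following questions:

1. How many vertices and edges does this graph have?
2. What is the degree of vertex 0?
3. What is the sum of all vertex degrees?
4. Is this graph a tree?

Count: 6 vertices, 8 edges.
Vertex 0 has neighbors [2, 4], degree = 2.
Handshaking lemma: 2 * 8 = 16.
A tree on 6 vertices has 5 edges. This graph has 8 edges (3 extra). Not a tree.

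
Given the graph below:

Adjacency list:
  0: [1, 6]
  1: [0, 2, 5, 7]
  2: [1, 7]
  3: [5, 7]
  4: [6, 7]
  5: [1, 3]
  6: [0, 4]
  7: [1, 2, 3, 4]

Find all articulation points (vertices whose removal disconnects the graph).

No articulation points. The graph is biconnected.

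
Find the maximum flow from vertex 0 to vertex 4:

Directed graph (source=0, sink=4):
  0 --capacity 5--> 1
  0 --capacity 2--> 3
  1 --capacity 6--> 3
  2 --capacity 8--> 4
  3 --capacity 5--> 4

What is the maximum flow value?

Computing max flow:
  Flow on (0->1): 3/5
  Flow on (0->3): 2/2
  Flow on (1->3): 3/6
  Flow on (3->4): 5/5
Maximum flow = 5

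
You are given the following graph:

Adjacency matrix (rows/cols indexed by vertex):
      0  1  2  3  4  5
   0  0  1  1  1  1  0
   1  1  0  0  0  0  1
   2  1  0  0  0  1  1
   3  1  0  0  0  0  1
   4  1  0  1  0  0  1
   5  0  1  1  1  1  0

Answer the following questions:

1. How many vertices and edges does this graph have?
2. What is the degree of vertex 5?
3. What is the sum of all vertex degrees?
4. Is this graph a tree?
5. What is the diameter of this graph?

Count: 6 vertices, 9 edges.
Vertex 5 has neighbors [1, 2, 3, 4], degree = 4.
Handshaking lemma: 2 * 9 = 18.
A tree on 6 vertices has 5 edges. This graph has 9 edges (4 extra). Not a tree.
Diameter (longest shortest path) = 2.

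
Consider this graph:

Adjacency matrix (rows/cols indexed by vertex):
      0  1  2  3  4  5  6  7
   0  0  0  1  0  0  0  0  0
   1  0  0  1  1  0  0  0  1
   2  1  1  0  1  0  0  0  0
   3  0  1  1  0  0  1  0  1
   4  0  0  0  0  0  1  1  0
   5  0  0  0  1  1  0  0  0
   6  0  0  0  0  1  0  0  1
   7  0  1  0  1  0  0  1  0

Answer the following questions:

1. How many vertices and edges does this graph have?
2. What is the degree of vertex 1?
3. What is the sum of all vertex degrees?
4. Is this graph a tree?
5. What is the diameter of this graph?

Count: 8 vertices, 10 edges.
Vertex 1 has neighbors [2, 3, 7], degree = 3.
Handshaking lemma: 2 * 10 = 20.
A tree on 8 vertices has 7 edges. This graph has 10 edges (3 extra). Not a tree.
Diameter (longest shortest path) = 4.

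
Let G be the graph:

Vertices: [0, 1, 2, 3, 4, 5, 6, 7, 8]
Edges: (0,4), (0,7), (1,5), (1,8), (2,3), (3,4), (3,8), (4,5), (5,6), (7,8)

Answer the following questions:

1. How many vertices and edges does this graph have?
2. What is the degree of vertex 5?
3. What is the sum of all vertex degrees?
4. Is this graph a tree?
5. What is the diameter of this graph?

Count: 9 vertices, 10 edges.
Vertex 5 has neighbors [1, 4, 6], degree = 3.
Handshaking lemma: 2 * 10 = 20.
A tree on 9 vertices has 8 edges. This graph has 10 edges (2 extra). Not a tree.
Diameter (longest shortest path) = 4.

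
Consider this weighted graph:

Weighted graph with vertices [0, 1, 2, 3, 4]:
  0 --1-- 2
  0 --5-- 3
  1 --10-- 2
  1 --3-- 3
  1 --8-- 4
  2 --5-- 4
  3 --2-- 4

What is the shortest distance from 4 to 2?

Using Dijkstra's algorithm from vertex 4:
Shortest path: 4 -> 2
Total weight: 5 = 5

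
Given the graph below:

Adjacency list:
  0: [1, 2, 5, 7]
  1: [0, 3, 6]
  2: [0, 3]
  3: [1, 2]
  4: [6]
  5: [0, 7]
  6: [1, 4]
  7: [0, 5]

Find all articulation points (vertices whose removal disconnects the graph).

An articulation point is a vertex whose removal disconnects the graph.
Articulation points: [0, 1, 6]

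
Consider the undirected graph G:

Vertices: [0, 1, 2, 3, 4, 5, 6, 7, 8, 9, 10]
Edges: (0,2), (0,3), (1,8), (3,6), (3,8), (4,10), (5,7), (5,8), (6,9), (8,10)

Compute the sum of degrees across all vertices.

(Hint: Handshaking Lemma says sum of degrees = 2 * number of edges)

Count edges: 10 edges.
By Handshaking Lemma: sum of degrees = 2 * 10 = 20.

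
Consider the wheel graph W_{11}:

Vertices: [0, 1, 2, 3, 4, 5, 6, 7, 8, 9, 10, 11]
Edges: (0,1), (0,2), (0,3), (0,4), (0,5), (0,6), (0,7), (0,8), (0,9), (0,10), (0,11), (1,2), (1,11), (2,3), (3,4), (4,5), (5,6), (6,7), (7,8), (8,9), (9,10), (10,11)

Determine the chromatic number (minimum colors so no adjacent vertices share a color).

W_{11} = C_{11} plus a hub adjacent to every cycle vertex.
The outer cycle needs 3 colors (odd cycle); the hub is adjacent to all of them so needs a fresh color.
Chromatic number = 3 + 1 = 4.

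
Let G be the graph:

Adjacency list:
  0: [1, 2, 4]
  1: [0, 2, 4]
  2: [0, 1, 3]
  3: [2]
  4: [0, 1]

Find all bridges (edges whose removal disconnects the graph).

A bridge is an edge whose removal increases the number of connected components.
Bridges found: (2,3)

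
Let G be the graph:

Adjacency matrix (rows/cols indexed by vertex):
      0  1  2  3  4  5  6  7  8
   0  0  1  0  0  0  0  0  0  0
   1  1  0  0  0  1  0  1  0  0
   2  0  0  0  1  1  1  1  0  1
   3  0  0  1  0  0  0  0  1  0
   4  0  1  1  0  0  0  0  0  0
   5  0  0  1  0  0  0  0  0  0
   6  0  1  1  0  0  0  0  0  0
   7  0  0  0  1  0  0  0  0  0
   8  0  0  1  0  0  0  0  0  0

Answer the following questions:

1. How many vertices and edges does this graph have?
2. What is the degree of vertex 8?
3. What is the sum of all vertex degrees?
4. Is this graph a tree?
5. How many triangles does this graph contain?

Count: 9 vertices, 9 edges.
Vertex 8 has neighbors [2], degree = 1.
Handshaking lemma: 2 * 9 = 18.
A tree on 9 vertices has 8 edges. This graph has 9 edges (1 extra). Not a tree.
Number of triangles = 0.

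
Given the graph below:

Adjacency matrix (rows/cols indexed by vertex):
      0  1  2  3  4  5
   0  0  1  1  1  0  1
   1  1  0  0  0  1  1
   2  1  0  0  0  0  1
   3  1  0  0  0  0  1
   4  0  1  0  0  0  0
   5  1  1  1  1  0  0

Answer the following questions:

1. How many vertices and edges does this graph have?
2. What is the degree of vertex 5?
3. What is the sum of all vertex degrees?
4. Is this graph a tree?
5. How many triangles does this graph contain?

Count: 6 vertices, 8 edges.
Vertex 5 has neighbors [0, 1, 2, 3], degree = 4.
Handshaking lemma: 2 * 8 = 16.
A tree on 6 vertices has 5 edges. This graph has 8 edges (3 extra). Not a tree.
Number of triangles = 3.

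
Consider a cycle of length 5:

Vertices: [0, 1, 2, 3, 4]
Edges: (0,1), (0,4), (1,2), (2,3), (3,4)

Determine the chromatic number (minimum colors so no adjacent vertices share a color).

This is an odd cycle (C_5). Odd cycles are not bipartite (any 2-coloring forces two adjacent vertices to match), and 3 colors suffice.
Chromatic number = 3.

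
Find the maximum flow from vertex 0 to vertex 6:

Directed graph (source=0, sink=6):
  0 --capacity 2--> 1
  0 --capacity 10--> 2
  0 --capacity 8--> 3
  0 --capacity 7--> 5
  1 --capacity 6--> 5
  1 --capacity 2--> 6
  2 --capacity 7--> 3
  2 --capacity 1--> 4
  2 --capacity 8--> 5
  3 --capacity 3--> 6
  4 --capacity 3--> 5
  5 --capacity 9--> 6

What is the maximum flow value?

Computing max flow:
  Flow on (0->1): 2/2
  Flow on (0->2): 8/10
  Flow on (0->3): 3/8
  Flow on (0->5): 1/7
  Flow on (1->6): 2/2
  Flow on (2->5): 8/8
  Flow on (3->6): 3/3
  Flow on (5->6): 9/9
Maximum flow = 14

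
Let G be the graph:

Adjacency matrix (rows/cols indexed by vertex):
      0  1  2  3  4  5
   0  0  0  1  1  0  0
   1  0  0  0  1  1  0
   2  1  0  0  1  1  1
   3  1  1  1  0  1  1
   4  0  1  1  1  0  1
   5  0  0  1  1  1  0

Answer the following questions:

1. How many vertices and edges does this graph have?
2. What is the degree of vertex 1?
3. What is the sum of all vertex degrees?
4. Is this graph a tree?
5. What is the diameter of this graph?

Count: 6 vertices, 10 edges.
Vertex 1 has neighbors [3, 4], degree = 2.
Handshaking lemma: 2 * 10 = 20.
A tree on 6 vertices has 5 edges. This graph has 10 edges (5 extra). Not a tree.
Diameter (longest shortest path) = 2.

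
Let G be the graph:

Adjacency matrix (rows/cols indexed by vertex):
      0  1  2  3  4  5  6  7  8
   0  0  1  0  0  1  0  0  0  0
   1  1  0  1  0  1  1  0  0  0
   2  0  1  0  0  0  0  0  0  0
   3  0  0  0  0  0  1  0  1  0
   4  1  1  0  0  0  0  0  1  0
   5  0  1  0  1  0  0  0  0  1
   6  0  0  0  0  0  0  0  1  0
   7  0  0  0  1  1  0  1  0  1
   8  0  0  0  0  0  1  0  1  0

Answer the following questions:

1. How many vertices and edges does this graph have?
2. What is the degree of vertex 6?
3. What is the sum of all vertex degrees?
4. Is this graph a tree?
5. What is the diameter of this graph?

Count: 9 vertices, 11 edges.
Vertex 6 has neighbors [7], degree = 1.
Handshaking lemma: 2 * 11 = 22.
A tree on 9 vertices has 8 edges. This graph has 11 edges (3 extra). Not a tree.
Diameter (longest shortest path) = 4.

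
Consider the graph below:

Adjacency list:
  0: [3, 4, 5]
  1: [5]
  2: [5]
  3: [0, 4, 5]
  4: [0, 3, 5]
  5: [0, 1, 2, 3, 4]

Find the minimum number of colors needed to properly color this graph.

The graph has a maximum clique of size 4 (lower bound on chromatic number).
A valid 4-coloring: {0: 1, 1: 1, 2: 1, 3: 2, 4: 3, 5: 0}.
Chromatic number = 4.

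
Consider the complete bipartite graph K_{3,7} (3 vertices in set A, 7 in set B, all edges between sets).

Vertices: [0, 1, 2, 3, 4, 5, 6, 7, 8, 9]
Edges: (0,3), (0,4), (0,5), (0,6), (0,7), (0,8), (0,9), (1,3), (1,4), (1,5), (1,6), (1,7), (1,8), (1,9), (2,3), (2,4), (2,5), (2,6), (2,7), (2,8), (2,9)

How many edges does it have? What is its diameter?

K_{3,7} has 3 * 7 = 21 edges.
Any vertex reaches any opposite-side vertex in 1 step; same-side vertices reach in 2 steps via any opposite-side vertex.
Diameter = 2.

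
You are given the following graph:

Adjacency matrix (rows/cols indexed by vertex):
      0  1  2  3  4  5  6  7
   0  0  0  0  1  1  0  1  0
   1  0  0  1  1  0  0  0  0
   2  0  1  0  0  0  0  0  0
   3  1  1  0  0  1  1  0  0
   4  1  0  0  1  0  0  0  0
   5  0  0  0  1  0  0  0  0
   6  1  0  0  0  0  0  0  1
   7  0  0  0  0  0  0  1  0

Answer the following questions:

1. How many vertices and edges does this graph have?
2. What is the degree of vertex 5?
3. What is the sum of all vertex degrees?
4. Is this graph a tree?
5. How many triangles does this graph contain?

Count: 8 vertices, 8 edges.
Vertex 5 has neighbors [3], degree = 1.
Handshaking lemma: 2 * 8 = 16.
A tree on 8 vertices has 7 edges. This graph has 8 edges (1 extra). Not a tree.
Number of triangles = 1.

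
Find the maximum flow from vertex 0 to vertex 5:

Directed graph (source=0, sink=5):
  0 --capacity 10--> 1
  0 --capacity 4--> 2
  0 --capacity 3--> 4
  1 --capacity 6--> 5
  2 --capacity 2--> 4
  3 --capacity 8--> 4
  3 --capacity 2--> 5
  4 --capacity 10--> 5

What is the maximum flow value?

Computing max flow:
  Flow on (0->1): 6/10
  Flow on (0->2): 2/4
  Flow on (0->4): 3/3
  Flow on (1->5): 6/6
  Flow on (2->4): 2/2
  Flow on (4->5): 5/10
Maximum flow = 11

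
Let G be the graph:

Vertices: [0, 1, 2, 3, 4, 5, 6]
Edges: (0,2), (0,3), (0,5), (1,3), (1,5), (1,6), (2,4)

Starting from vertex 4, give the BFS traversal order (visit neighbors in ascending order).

BFS from vertex 4 (neighbors processed in ascending order):
Visit order: 4, 2, 0, 3, 5, 1, 6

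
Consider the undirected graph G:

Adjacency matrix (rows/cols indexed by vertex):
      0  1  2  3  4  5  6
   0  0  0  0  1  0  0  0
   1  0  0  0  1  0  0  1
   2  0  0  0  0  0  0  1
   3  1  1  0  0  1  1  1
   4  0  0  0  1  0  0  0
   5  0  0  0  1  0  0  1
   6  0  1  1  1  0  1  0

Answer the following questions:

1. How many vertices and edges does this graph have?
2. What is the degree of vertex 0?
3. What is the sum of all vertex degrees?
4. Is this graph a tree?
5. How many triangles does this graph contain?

Count: 7 vertices, 8 edges.
Vertex 0 has neighbors [3], degree = 1.
Handshaking lemma: 2 * 8 = 16.
A tree on 7 vertices has 6 edges. This graph has 8 edges (2 extra). Not a tree.
Number of triangles = 2.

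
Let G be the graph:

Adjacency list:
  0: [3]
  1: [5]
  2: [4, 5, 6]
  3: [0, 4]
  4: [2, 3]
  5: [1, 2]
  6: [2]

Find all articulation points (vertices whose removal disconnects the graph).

An articulation point is a vertex whose removal disconnects the graph.
Articulation points: [2, 3, 4, 5]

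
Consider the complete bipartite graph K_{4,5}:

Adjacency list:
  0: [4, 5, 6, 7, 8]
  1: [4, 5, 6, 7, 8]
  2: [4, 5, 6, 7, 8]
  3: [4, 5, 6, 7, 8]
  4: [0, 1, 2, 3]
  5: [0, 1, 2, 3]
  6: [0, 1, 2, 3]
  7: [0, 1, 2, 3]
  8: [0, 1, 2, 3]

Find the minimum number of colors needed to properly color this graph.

K_{4,5} is bipartite: vertices split into two independent sets of size 4 and 5.
Color one set 0, the other 1. No adjacent vertices share a color.
Chromatic number = 2.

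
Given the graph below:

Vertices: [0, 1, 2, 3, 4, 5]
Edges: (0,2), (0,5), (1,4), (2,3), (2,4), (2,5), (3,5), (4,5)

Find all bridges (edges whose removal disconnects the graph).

A bridge is an edge whose removal increases the number of connected components.
Bridges found: (1,4)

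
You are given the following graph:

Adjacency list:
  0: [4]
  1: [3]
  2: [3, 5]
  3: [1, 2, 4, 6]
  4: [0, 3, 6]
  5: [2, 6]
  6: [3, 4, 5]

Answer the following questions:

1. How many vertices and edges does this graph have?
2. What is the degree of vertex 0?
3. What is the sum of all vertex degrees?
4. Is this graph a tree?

Count: 7 vertices, 8 edges.
Vertex 0 has neighbors [4], degree = 1.
Handshaking lemma: 2 * 8 = 16.
A tree on 7 vertices has 6 edges. This graph has 8 edges (2 extra). Not a tree.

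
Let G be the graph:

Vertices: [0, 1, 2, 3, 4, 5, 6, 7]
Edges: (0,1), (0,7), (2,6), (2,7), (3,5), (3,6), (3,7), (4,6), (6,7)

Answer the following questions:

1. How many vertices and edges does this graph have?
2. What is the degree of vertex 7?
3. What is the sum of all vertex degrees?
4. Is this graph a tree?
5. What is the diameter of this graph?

Count: 8 vertices, 9 edges.
Vertex 7 has neighbors [0, 2, 3, 6], degree = 4.
Handshaking lemma: 2 * 9 = 18.
A tree on 8 vertices has 7 edges. This graph has 9 edges (2 extra). Not a tree.
Diameter (longest shortest path) = 4.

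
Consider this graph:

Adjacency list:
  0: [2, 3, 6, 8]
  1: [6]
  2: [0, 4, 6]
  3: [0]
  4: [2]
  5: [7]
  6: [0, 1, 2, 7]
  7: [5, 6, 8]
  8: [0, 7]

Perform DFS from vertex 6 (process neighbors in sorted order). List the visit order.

DFS from vertex 6 (neighbors processed in ascending order):
Visit order: 6, 0, 2, 4, 3, 8, 7, 5, 1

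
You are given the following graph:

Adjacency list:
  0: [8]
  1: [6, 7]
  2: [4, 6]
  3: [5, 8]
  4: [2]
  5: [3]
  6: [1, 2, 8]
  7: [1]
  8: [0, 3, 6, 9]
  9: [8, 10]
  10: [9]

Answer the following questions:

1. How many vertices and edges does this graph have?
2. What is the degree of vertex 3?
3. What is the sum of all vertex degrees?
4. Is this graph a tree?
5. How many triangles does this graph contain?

Count: 11 vertices, 10 edges.
Vertex 3 has neighbors [5, 8], degree = 2.
Handshaking lemma: 2 * 10 = 20.
A graph is a tree iff it is connected and has exactly n-1 edges. This graph is connected (all 11 vertices in one component) and has 11-1 = 10 edges. It is a tree.
Number of triangles = 0.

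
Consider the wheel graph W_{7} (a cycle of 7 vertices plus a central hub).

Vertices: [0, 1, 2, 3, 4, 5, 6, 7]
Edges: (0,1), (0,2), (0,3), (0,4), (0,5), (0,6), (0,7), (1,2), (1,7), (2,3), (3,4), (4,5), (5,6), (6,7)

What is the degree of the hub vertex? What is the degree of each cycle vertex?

The hub connects to all 7 cycle vertices, so deg(hub) = 7.
Each cycle vertex connects to 2 neighbors on the cycle plus the hub, so deg(cycle vertex) = 3.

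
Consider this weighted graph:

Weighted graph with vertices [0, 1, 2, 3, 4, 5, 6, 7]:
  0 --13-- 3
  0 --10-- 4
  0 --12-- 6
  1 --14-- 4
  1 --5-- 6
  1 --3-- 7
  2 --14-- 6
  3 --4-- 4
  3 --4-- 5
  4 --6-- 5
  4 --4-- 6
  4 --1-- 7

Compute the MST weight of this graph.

Applying Kruskal's algorithm (sort edges by weight, add if no cycle):
  Add (4,7) w=1
  Add (1,7) w=3
  Add (3,4) w=4
  Add (3,5) w=4
  Add (4,6) w=4
  Skip (1,6) w=5 (creates cycle)
  Skip (4,5) w=6 (creates cycle)
  Add (0,4) w=10
  Skip (0,6) w=12 (creates cycle)
  Skip (0,3) w=13 (creates cycle)
  Skip (1,4) w=14 (creates cycle)
  Add (2,6) w=14
MST weight = 40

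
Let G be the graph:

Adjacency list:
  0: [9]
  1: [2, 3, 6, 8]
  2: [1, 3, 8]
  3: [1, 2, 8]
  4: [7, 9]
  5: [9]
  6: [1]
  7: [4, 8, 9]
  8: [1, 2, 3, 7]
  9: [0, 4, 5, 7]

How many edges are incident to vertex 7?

Vertex 7 has neighbors [4, 8, 9], so deg(7) = 3.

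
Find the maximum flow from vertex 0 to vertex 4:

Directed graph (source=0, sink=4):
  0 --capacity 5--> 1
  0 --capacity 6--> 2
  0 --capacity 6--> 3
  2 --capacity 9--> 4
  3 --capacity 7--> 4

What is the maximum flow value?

Computing max flow:
  Flow on (0->2): 6/6
  Flow on (0->3): 6/6
  Flow on (2->4): 6/9
  Flow on (3->4): 6/7
Maximum flow = 12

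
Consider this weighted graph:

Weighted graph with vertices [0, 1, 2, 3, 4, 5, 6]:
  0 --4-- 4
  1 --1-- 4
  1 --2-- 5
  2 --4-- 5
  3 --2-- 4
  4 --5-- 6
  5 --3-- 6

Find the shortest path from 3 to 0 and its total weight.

Using Dijkstra's algorithm from vertex 3:
Shortest path: 3 -> 4 -> 0
Total weight: 2 + 4 = 6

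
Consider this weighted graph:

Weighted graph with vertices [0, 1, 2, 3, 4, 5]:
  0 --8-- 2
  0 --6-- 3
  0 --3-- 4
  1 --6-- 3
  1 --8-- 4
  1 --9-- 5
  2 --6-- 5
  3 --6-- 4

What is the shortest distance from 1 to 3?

Using Dijkstra's algorithm from vertex 1:
Shortest path: 1 -> 3
Total weight: 6 = 6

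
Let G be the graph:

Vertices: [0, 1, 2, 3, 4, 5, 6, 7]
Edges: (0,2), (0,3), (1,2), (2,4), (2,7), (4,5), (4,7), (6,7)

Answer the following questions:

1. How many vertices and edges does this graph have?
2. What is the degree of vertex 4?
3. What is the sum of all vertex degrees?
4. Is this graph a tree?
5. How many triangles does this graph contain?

Count: 8 vertices, 8 edges.
Vertex 4 has neighbors [2, 5, 7], degree = 3.
Handshaking lemma: 2 * 8 = 16.
A tree on 8 vertices has 7 edges. This graph has 8 edges (1 extra). Not a tree.
Number of triangles = 1.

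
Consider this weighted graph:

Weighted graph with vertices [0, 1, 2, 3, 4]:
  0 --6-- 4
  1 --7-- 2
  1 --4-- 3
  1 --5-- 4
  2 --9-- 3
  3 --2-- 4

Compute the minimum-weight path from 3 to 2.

Using Dijkstra's algorithm from vertex 3:
Shortest path: 3 -> 2
Total weight: 9 = 9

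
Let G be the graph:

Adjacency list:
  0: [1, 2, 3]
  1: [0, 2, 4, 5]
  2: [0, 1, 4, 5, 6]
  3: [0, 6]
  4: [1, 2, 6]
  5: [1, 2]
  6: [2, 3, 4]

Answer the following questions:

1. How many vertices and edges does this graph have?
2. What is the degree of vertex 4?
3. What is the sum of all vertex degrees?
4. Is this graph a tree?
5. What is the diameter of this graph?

Count: 7 vertices, 11 edges.
Vertex 4 has neighbors [1, 2, 6], degree = 3.
Handshaking lemma: 2 * 11 = 22.
A tree on 7 vertices has 6 edges. This graph has 11 edges (5 extra). Not a tree.
Diameter (longest shortest path) = 3.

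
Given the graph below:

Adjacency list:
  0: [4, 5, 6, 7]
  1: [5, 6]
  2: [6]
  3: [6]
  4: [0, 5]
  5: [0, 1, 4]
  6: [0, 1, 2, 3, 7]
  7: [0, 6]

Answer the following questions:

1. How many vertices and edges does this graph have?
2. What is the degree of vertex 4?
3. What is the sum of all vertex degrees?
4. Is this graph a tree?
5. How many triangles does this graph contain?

Count: 8 vertices, 10 edges.
Vertex 4 has neighbors [0, 5], degree = 2.
Handshaking lemma: 2 * 10 = 20.
A tree on 8 vertices has 7 edges. This graph has 10 edges (3 extra). Not a tree.
Number of triangles = 2.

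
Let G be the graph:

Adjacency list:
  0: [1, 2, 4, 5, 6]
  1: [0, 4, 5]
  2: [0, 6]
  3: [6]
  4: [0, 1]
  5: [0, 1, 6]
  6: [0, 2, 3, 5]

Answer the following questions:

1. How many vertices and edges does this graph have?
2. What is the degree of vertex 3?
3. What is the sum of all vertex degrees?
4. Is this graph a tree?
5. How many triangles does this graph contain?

Count: 7 vertices, 10 edges.
Vertex 3 has neighbors [6], degree = 1.
Handshaking lemma: 2 * 10 = 20.
A tree on 7 vertices has 6 edges. This graph has 10 edges (4 extra). Not a tree.
Number of triangles = 4.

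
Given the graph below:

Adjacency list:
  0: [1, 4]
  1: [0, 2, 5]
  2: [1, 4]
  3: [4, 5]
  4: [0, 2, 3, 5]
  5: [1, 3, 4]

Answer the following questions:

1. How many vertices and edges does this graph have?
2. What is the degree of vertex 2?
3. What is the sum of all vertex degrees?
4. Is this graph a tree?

Count: 6 vertices, 8 edges.
Vertex 2 has neighbors [1, 4], degree = 2.
Handshaking lemma: 2 * 8 = 16.
A tree on 6 vertices has 5 edges. This graph has 8 edges (3 extra). Not a tree.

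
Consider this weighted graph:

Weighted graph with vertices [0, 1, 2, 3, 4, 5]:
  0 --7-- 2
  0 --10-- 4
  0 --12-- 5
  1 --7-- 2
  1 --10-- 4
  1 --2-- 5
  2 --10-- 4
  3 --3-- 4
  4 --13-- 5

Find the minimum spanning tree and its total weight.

Applying Kruskal's algorithm (sort edges by weight, add if no cycle):
  Add (1,5) w=2
  Add (3,4) w=3
  Add (0,2) w=7
  Add (1,2) w=7
  Add (0,4) w=10
  Skip (1,4) w=10 (creates cycle)
  Skip (2,4) w=10 (creates cycle)
  Skip (0,5) w=12 (creates cycle)
  Skip (4,5) w=13 (creates cycle)
MST weight = 29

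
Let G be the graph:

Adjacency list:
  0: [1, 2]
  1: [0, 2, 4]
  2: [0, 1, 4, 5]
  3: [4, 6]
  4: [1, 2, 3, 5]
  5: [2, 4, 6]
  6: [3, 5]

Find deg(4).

Vertex 4 has neighbors [1, 2, 3, 5], so deg(4) = 4.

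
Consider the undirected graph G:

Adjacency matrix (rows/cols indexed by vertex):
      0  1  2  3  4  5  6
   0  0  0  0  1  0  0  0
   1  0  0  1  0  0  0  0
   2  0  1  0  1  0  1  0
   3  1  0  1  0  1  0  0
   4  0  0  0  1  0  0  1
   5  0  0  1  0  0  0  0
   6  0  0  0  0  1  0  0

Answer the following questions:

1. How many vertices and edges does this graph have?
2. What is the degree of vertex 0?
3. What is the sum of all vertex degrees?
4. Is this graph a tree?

Count: 7 vertices, 6 edges.
Vertex 0 has neighbors [3], degree = 1.
Handshaking lemma: 2 * 6 = 12.
A graph is a tree iff it is connected and has exactly n-1 edges. This graph is connected (all 7 vertices in one component) and has 7-1 = 6 edges. It is a tree.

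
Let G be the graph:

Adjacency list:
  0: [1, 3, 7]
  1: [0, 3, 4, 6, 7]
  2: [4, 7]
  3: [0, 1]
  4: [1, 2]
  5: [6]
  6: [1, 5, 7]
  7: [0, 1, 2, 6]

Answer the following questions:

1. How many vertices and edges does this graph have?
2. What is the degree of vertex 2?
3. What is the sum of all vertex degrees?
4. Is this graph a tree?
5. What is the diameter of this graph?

Count: 8 vertices, 11 edges.
Vertex 2 has neighbors [4, 7], degree = 2.
Handshaking lemma: 2 * 11 = 22.
A tree on 8 vertices has 7 edges. This graph has 11 edges (4 extra). Not a tree.
Diameter (longest shortest path) = 3.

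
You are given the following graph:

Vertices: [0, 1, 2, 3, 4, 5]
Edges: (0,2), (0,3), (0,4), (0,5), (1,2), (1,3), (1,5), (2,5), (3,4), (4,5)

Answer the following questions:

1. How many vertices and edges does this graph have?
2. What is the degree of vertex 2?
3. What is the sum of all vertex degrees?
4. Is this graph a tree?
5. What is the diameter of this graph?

Count: 6 vertices, 10 edges.
Vertex 2 has neighbors [0, 1, 5], degree = 3.
Handshaking lemma: 2 * 10 = 20.
A tree on 6 vertices has 5 edges. This graph has 10 edges (5 extra). Not a tree.
Diameter (longest shortest path) = 2.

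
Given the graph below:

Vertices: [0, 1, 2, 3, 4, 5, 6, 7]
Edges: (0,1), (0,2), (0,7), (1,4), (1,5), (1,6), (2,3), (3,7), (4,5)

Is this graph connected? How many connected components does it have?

Checking connectivity: the graph has 1 connected component(s).
All vertices are reachable from each other. The graph IS connected.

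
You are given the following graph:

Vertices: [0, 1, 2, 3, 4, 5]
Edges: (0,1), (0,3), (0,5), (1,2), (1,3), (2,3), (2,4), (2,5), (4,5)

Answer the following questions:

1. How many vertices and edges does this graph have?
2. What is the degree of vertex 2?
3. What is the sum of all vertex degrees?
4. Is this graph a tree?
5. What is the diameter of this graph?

Count: 6 vertices, 9 edges.
Vertex 2 has neighbors [1, 3, 4, 5], degree = 4.
Handshaking lemma: 2 * 9 = 18.
A tree on 6 vertices has 5 edges. This graph has 9 edges (4 extra). Not a tree.
Diameter (longest shortest path) = 2.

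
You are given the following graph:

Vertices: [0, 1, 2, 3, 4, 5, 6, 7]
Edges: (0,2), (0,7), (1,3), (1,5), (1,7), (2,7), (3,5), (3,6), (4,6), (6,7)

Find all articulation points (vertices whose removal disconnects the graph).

An articulation point is a vertex whose removal disconnects the graph.
Articulation points: [6, 7]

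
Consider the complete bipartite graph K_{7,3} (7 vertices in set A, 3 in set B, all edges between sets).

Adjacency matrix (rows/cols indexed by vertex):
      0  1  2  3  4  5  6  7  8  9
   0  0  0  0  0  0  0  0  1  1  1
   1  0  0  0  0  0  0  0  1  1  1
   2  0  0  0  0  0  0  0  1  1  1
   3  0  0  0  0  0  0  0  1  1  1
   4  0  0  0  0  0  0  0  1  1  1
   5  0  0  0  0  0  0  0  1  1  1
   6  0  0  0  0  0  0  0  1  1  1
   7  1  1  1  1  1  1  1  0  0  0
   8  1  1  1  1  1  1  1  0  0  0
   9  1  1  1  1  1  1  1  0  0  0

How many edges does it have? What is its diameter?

K_{7,3} has 7 * 3 = 21 edges.
Any vertex reaches any opposite-side vertex in 1 step; same-side vertices reach in 2 steps via any opposite-side vertex.
Diameter = 2.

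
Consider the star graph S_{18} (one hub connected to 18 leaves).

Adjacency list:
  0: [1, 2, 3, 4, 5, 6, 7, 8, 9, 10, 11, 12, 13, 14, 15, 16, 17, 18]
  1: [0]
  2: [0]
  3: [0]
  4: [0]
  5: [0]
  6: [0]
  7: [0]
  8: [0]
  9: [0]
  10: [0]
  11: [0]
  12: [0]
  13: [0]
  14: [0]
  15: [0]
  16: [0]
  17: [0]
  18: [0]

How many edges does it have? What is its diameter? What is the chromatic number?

Star graph S_{18}: the hub connects to all 18 leaves.
Edges = 18.
Diameter = 2 (any leaf to hub is 1, leaf to leaf through hub is 2).
Star graphs are bipartite (hub vs leaves), so chromatic number = 2.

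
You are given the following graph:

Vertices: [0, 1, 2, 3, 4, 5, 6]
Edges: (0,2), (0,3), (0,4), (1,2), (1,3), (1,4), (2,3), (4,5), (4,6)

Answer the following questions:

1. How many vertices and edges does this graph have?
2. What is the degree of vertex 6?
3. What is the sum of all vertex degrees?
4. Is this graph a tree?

Count: 7 vertices, 9 edges.
Vertex 6 has neighbors [4], degree = 1.
Handshaking lemma: 2 * 9 = 18.
A tree on 7 vertices has 6 edges. This graph has 9 edges (3 extra). Not a tree.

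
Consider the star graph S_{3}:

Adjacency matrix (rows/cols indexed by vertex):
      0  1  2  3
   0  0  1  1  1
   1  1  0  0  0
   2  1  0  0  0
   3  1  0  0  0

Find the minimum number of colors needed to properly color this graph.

S_{3} has one hub adjacent to 3 leaves; leaves are pairwise non-adjacent.
Color the hub 0 and every leaf 1.
Chromatic number = 2.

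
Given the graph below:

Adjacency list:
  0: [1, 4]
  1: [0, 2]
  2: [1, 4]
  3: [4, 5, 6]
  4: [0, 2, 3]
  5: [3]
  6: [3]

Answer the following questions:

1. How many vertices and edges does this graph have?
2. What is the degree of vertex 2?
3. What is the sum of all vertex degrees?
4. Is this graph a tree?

Count: 7 vertices, 7 edges.
Vertex 2 has neighbors [1, 4], degree = 2.
Handshaking lemma: 2 * 7 = 14.
A tree on 7 vertices has 6 edges. This graph has 7 edges (1 extra). Not a tree.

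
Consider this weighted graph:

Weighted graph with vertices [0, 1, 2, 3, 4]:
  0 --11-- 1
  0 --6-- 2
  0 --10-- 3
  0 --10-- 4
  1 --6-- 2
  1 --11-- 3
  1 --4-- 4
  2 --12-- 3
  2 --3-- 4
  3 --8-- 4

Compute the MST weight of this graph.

Applying Kruskal's algorithm (sort edges by weight, add if no cycle):
  Add (2,4) w=3
  Add (1,4) w=4
  Add (0,2) w=6
  Skip (1,2) w=6 (creates cycle)
  Add (3,4) w=8
  Skip (0,3) w=10 (creates cycle)
  Skip (0,4) w=10 (creates cycle)
  Skip (0,1) w=11 (creates cycle)
  Skip (1,3) w=11 (creates cycle)
  Skip (2,3) w=12 (creates cycle)
MST weight = 21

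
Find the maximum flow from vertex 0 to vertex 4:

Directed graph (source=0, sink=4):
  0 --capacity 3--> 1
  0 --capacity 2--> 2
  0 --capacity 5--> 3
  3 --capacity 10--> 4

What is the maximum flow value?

Computing max flow:
  Flow on (0->3): 5/5
  Flow on (3->4): 5/10
Maximum flow = 5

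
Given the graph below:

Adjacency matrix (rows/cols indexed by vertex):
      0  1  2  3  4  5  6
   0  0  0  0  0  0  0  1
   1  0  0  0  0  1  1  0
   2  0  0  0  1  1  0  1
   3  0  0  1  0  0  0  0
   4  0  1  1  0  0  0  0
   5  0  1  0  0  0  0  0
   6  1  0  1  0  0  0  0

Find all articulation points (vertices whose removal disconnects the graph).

An articulation point is a vertex whose removal disconnects the graph.
Articulation points: [1, 2, 4, 6]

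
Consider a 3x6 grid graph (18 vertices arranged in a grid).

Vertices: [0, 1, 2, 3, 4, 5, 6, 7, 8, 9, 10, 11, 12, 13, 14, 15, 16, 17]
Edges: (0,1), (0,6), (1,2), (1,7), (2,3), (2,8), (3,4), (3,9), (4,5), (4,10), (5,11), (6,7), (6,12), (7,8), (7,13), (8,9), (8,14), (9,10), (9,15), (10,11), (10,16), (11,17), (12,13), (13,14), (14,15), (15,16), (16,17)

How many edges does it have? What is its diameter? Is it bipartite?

A 3x6 grid has 12 vertical edges and 15 horizontal edges.
Total edges = 12 + 15 = 27.
Diameter = (3-1) + (6-1) = 7 (corner to opposite corner).
Grid graphs are bipartite (checkerboard coloring).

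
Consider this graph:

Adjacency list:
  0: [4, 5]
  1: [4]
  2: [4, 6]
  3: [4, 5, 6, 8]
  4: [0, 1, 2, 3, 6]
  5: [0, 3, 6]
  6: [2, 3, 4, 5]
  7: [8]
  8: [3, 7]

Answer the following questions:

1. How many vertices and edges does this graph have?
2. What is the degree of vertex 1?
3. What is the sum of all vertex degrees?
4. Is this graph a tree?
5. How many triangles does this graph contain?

Count: 9 vertices, 12 edges.
Vertex 1 has neighbors [4], degree = 1.
Handshaking lemma: 2 * 12 = 24.
A tree on 9 vertices has 8 edges. This graph has 12 edges (4 extra). Not a tree.
Number of triangles = 3.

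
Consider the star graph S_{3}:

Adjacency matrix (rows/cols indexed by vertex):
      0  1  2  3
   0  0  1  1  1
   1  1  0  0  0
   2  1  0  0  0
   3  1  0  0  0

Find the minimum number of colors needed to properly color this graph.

S_{3} has one hub adjacent to 3 leaves; leaves are pairwise non-adjacent.
Color the hub 0 and every leaf 1.
Chromatic number = 2.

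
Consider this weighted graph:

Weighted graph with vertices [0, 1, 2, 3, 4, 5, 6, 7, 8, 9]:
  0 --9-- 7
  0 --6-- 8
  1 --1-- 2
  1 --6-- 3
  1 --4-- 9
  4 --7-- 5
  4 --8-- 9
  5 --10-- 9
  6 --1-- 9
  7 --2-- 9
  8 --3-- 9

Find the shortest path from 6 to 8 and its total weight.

Using Dijkstra's algorithm from vertex 6:
Shortest path: 6 -> 9 -> 8
Total weight: 1 + 3 = 4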